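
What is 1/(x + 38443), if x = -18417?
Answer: 1/20026 ≈ 4.9935e-5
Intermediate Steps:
1/(x + 38443) = 1/(-18417 + 38443) = 1/20026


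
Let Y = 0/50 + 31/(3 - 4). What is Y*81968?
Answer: -2541008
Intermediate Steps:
Y = -31 (Y = 0*(1/50) + 31/(-1) = 0 + 31*(-1) = 0 - 31 = -31)
Y*81968 = -31*81968 = -2541008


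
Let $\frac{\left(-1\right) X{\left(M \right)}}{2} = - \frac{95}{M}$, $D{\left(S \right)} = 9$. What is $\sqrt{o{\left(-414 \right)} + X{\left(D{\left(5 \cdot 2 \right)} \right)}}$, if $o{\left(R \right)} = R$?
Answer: $\frac{4 i \sqrt{221}}{3} \approx 19.821 i$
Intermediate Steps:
$X{\left(M \right)} = \frac{190}{M}$ ($X{\left(M \right)} = - 2 \left(- \frac{95}{M}\right) = \frac{190}{M}$)
$\sqrt{o{\left(-414 \right)} + X{\left(D{\left(5 \cdot 2 \right)} \right)}} = \sqrt{-414 + \frac{190}{9}} = \sqrt{- \frac{3536}{9}} = \frac{4 i \sqrt{221}}{3}$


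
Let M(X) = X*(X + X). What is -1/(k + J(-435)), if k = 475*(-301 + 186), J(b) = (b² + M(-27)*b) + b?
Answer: 1/500065 ≈ 1.9997e-6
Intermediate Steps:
M(X) = 2*X² (M(X) = X*(2*X) = 2*X²)
J(b) = b² + 1459*b (J(b) = (b² + (2*(-27)²)*b) + b = (b² + (2*729)*b) + b = (b² + 1458*b) + b = b² + 1459*b)
k = -54625 (k = 475*(-115) = -54625)
-1/(k + J(-435)) = -1/(-54625 - 435*(1459 - 435)) = -1/(-54625 - 435*1024) = -1/(-54625 - 445440) = -1/(-500065) = -1*(-1/500065) = 1/500065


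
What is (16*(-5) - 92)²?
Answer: 29584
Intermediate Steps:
(16*(-5) - 92)² = (-80 - 92)² = (-172)² = 29584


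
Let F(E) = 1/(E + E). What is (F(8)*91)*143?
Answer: 13013/16 ≈ 813.31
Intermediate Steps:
F(E) = 1/(2*E)
(F(8)*91)*143 = (((½)/8)*91)*143 = (((½)*(⅛))*91)*143 = ((1/16)*91)*143 = (91/16)*143 = 13013/16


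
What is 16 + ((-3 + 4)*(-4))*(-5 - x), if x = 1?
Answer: 40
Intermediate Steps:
16 + ((-3 + 4)*(-4))*(-5 - x) = 16 + ((-3 + 4)*(-4))*(-5 - 1*1) = 16 + (1*(-4))*(-5 - 1) = 16 - 4*(-6) = 16 + 24 = 40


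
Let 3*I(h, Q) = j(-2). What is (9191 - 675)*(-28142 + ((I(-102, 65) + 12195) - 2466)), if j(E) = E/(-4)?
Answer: -470411066/3 ≈ -1.5680e+8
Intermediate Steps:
j(E) = -E/4 (j(E) = E*(-¼) = -E/4)
I(h, Q) = ⅙ (I(h, Q) = (-¼*(-2))/3 = (⅓)*(½) = ⅙)
(9191 - 675)*(-28142 + ((I(-102, 65) + 12195) - 2466)) = (9191 - 675)*(-28142 + ((⅙ + 12195) - 2466)) = 8516*(-28142 + (73171/6 - 2466)) = 8516*(-28142 + 58375/6) = 8516*(-110477/6) = -470411066/3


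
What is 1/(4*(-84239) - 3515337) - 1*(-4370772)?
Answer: 16837494380195/3852293 ≈ 4.3708e+6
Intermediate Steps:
1/(4*(-84239) - 3515337) - 1*(-4370772) = 1/(-336956 - 3515337) + 4370772 = 1/(-3852293) + 4370772 = -1/3852293 + 4370772 = 16837494380195/3852293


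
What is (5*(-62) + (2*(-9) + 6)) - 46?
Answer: -368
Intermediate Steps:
(5*(-62) + (2*(-9) + 6)) - 46 = (-310 + (-18 + 6)) - 46 = (-310 - 12) - 46 = -322 - 46 = -368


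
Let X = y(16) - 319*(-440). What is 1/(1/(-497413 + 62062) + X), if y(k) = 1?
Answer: 435351/61106301710 ≈ 7.1245e-6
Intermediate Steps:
X = 140361 (X = 1 - 319*(-440) = 1 + 140360 = 140361)
1/(1/(-497413 + 62062) + X) = 1/(1/(-497413 + 62062) + 140361) = 1/(1/(-435351) + 140361) = 1/(-1/435351 + 140361) = 1/(61106301710/435351) = 435351/61106301710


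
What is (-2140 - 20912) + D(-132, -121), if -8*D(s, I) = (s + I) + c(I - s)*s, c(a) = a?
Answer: -182711/8 ≈ -22839.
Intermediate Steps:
D(s, I) = -I/8 - s/8 - s*(I - s)/8 (D(s, I) = -((s + I) + (I - s)*s)/8 = -((I + s) + s*(I - s))/8 = -(I + s + s*(I - s))/8 = -I/8 - s/8 - s*(I - s)/8)
(-2140 - 20912) + D(-132, -121) = (-2140 - 20912) + (-⅛*(-121) - ⅛*(-132) - ⅛*(-132)*(-121 - 1*(-132))) = -23052 + (121/8 + 33/2 - ⅛*(-132)*(-121 + 132)) = -23052 + (121/8 + 33/2 - ⅛*(-132)*11) = -23052 + (121/8 + 33/2 + 363/2) = -23052 + 1705/8 = -182711/8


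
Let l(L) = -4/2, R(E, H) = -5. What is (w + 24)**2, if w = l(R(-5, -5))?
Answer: 484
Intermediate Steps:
l(L) = -2 (l(L) = -4*1/2 = -2)
w = -2
(w + 24)**2 = (-2 + 24)**2 = 22**2 = 484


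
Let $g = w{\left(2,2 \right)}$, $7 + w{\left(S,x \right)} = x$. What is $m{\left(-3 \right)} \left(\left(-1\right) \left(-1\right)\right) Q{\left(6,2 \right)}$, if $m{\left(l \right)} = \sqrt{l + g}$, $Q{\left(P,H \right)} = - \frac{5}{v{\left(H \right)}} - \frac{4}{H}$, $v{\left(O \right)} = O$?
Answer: $- 9 i \sqrt{2} \approx - 12.728 i$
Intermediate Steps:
$w{\left(S,x \right)} = -7 + x$
$g = -5$ ($g = -7 + 2 = -5$)
$Q{\left(P,H \right)} = - \frac{9}{H}$ ($Q{\left(P,H \right)} = - \frac{5}{H} - \frac{4}{H} = - \frac{9}{H}$)
$m{\left(l \right)} = \sqrt{-5 + l}$ ($m{\left(l \right)} = \sqrt{l - 5} = \sqrt{-5 + l}$)
$m{\left(-3 \right)} \left(\left(-1\right) \left(-1\right)\right) Q{\left(6,2 \right)} = \sqrt{-5 - 3} \left(\left(-1\right) \left(-1\right)\right) \left(- \frac{9}{2}\right) = \sqrt{-8} \cdot 1 \left(\left(-9\right) \frac{1}{2}\right) = 2 i \sqrt{2} \cdot 1 \left(- \frac{9}{2}\right) = 2 i \sqrt{2} \left(- \frac{9}{2}\right) = - 9 i \sqrt{2}$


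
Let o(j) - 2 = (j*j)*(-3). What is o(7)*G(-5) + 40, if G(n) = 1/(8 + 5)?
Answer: 375/13 ≈ 28.846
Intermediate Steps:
o(j) = 2 - 3*j**2 (o(j) = 2 + (j*j)*(-3) = 2 + j**2*(-3) = 2 - 3*j**2)
G(n) = 1/13
o(7)*G(-5) + 40 = (2 - 3*7**2)*(1/13) + 40 = (2 - 3*49)*(1/13) + 40 = (2 - 147)*(1/13) + 40 = -145*1/13 + 40 = -145/13 + 40 = 375/13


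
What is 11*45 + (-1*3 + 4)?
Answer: 496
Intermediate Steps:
11*45 + (-1*3 + 4) = 495 + (-3 + 4) = 495 + 1 = 496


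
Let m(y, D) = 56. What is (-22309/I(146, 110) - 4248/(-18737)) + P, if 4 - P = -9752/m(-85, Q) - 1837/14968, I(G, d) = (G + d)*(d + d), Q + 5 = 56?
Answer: 2461439481341219/13820842900480 ≈ 178.10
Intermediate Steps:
Q = 51 (Q = -5 + 56 = 51)
I(G, d) = 2*d*(G + d) (I(G, d) = (G + d)*(2*d) = 2*d*(G + d))
P = 18677955/104776 (P = 4 - (-9752/56 - 1837/14968) = 4 - (-9752*1/56 - 1837*1/14968) = 4 - (-1219/7 - 1837/14968) = 4 - 1*(-18258851/104776) = 4 + 18258851/104776 = 18677955/104776 ≈ 178.27)
(-22309/I(146, 110) - 4248/(-18737)) + P = (-22309*1/(220*(146 + 110)) - 4248/(-18737)) + 18677955/104776 = (-22309/(2*110*256) - 4248*(-1/18737)) + 18677955/104776 = (-22309/56320 + 4248/18737) + 18677955/104776 = -178756373/1055267840 + 18677955/104776 = 2461439481341219/13820842900480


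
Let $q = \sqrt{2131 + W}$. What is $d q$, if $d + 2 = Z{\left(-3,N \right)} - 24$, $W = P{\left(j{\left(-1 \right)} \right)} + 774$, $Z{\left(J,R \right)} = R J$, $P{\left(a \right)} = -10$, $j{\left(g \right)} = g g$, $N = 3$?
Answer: $- 35 \sqrt{2895} \approx -1883.2$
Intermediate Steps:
$j{\left(g \right)} = g^{2}$
$Z{\left(J,R \right)} = J R$
$W = 764$ ($W = -10 + 774 = 764$)
$d = -35$ ($d = -2 - 33 = -35$)
$q = \sqrt{2895}$ ($q = \sqrt{2131 + 764} = \sqrt{2895} \approx 53.805$)
$d q = - 35 \sqrt{2895}$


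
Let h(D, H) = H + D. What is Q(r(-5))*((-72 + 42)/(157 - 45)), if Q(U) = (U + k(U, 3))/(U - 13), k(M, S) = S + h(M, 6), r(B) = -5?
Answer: -5/336 ≈ -0.014881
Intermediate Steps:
h(D, H) = D + H
k(M, S) = 6 + M + S (k(M, S) = S + (M + 6) = S + (6 + M) = 6 + M + S)
Q(U) = (9 + 2*U)/(-13 + U) (Q(U) = (U + (6 + U + 3))/(U - 13) = (U + (9 + U))/(-13 + U) = (9 + 2*U)/(-13 + U))
Q(r(-5))*((-72 + 42)/(157 - 45)) = ((9 + 2*(-5))/(-13 - 5))*((-72 + 42)/(157 - 45)) = ((9 - 10)/(-18))*(-30/112) = (-1/18*(-1))*(-30*1/112) = (1/18)*(-15/56) = -5/336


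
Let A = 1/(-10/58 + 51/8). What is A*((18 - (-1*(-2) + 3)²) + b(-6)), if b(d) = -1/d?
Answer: -4756/4317 ≈ -1.1017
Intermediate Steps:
A = 232/1439 (A = 1/(-10*1/58 + 51*(⅛)) = 1/(-5/29 + 51/8) = 1/(1439/232) = 232/1439 ≈ 0.16122)
A*((18 - (-1*(-2) + 3)²) + b(-6)) = 232*((18 - (-1*(-2) + 3)²) - 1/(-6))/1439 = 232*((18 - (2 + 3)²) - 1*(-⅙))/1439 = 232*((18 - 1*5²) + ⅙)/1439 = 232*((18 - 1*25) + ⅙)/1439 = 232*((18 - 25) + ⅙)/1439 = 232*(-7 + ⅙)/1439 = (232/1439)*(-41/6) = -4756/4317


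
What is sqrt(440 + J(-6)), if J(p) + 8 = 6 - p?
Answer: 2*sqrt(111) ≈ 21.071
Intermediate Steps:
J(p) = -2 - p (J(p) = -8 + (6 - p) = -2 - p)
sqrt(440 + J(-6)) = sqrt(440 + (-2 - 1*(-6))) = sqrt(440 + (-2 + 6)) = sqrt(440 + 4) = sqrt(444) = 2*sqrt(111)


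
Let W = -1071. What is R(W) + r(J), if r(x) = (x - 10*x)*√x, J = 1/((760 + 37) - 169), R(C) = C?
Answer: -1071 - 9*√157/197192 ≈ -1071.0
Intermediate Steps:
J = 1/628 (J = 1/(797 - 169) = 1/628 ≈ 0.0015924)
r(x) = -9*x^(3/2) (r(x) = (-9*x)*√x = -9*x^(3/2))
R(W) + r(J) = -1071 - 9*√157/197192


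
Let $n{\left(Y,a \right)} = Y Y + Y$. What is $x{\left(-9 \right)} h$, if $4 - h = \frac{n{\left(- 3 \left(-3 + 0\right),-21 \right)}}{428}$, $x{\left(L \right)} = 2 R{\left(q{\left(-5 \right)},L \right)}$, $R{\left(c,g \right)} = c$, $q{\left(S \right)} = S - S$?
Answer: $0$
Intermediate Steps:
$q{\left(S \right)} = 0$
$n{\left(Y,a \right)} = Y + Y^{2}$ ($n{\left(Y,a \right)} = Y^{2} + Y = Y + Y^{2}$)
$x{\left(L \right)} = 0$ ($x{\left(L \right)} = 2 \cdot 0 = 0$)
$h = \frac{811}{214}$ ($h = 4 - \frac{- 3 \left(-3 + 0\right) \left(1 - 3 \left(-3 + 0\right)\right)}{428} = 4 - \left(-3\right) \left(-3\right) \left(1 - -9\right) \frac{1}{428} = 4 - 9 \left(1 + 9\right) \frac{1}{428} = 4 - 9 \cdot 10 \cdot \frac{1}{428} = 4 - 90 \cdot \frac{1}{428} = 4 - \frac{45}{214} = \frac{811}{214} \approx 3.7897$)
$x{\left(-9 \right)} h = 0 \cdot \frac{811}{214} = 0$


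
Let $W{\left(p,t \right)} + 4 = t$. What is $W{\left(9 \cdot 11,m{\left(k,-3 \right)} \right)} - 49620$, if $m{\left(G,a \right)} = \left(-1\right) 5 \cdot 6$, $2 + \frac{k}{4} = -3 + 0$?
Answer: $-49654$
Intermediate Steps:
$k = -20$ ($k = -8 + 4 \left(-3 + 0\right) = -8 + 4 \left(-3\right) = -8 - 12 = -20$)
$m{\left(G,a \right)} = -30$ ($m{\left(G,a \right)} = \left(-5\right) 6 = -30$)
$W{\left(p,t \right)} = -4 + t$
$W{\left(9 \cdot 11,m{\left(k,-3 \right)} \right)} - 49620 = \left(-4 - 30\right) - 49620 = -34 - 49620 = -49654$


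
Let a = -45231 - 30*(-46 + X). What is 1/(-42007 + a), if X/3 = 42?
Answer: -1/89638 ≈ -1.1156e-5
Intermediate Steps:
X = 126 (X = 3*42 = 126)
a = -47631 (a = -45231 - 30*(-46 + 126) = -45231 - 30*80 = -45231 - 2400 = -47631)
1/(-42007 + a) = 1/(-42007 - 47631) = 1/(-89638) = -1/89638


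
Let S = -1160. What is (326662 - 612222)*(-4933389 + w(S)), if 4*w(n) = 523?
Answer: 1408741225870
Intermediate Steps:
w(n) = 523/4 (w(n) = (¼)*523 = 523/4)
(326662 - 612222)*(-4933389 + w(S)) = (326662 - 612222)*(-4933389 + 523/4) = -285560*(-19733033/4) = 1408741225870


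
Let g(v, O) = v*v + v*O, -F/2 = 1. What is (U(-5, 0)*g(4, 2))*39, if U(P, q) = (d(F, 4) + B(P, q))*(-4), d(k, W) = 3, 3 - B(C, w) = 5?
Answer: -3744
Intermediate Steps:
F = -2 (F = -2*1 = -2)
B(C, w) = -2 (B(C, w) = 3 - 1*5 = 3 - 5 = -2)
g(v, O) = v² + O*v
U(P, q) = -4 (U(P, q) = (3 - 2)*(-4) = 1*(-4) = -4)
(U(-5, 0)*g(4, 2))*39 = -16*(2 + 4)*39 = -16*6*39 = -4*24*39 = -96*39 = -3744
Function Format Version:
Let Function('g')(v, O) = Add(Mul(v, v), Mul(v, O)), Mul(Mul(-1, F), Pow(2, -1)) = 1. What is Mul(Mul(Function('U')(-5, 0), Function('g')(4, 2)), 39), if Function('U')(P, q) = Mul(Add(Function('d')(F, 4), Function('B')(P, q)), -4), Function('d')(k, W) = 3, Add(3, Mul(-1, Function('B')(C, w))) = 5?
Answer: -3744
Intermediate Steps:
F = -2 (F = Mul(-2, 1) = -2)
Function('B')(C, w) = -2 (Function('B')(C, w) = Add(3, Mul(-1, 5)) = Add(3, -5) = -2)
Function('g')(v, O) = Add(Pow(v, 2), Mul(O, v))
Function('U')(P, q) = -4 (Function('U')(P, q) = Mul(Add(3, -2), -4) = Mul(1, -4) = -4)
Mul(Mul(Function('U')(-5, 0), Function('g')(4, 2)), 39) = Mul(Mul(-4, Mul(4, Add(2, 4))), 39) = Mul(Mul(-4, Mul(4, 6)), 39) = Mul(Mul(-4, 24), 39) = Mul(-96, 39) = -3744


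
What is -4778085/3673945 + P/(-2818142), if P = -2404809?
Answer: -926037203313/2070739742038 ≈ -0.44720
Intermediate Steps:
-4778085/3673945 + P/(-2818142) = -4778085/3673945 - 2404809/(-2818142) = -4778085*1/3673945 - 2404809*(-1/2818142) = -955617/734789 + 2404809/2818142 = -926037203313/2070739742038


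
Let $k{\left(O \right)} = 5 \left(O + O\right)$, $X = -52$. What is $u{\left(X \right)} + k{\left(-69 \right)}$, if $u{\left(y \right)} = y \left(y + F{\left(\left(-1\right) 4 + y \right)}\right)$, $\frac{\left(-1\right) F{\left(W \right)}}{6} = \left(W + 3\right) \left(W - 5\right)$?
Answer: $1010710$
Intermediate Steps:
$F{\left(W \right)} = - 6 \left(-5 + W\right) \left(3 + W\right)$ ($F{\left(W \right)} = - 6 \left(W + 3\right) \left(W - 5\right) = - 6 \left(3 + W\right) \left(-5 + W\right) = - 6 \left(-5 + W\right) \left(3 + W\right)$)
$u{\left(y \right)} = y \left(42 - 6 \left(-4 + y\right)^{2} + 13 y\right)$ ($u{\left(y \right)} = y \left(y + \left(90 - 6 \left(\left(-1\right) 4 + y\right)^{2} + 12 \left(\left(-1\right) 4 + y\right)\right)\right) = y \left(y + \left(90 - 6 \left(-4 + y\right)^{2} + 12 \left(-4 + y\right)\right)\right) = y \left(y + \left(90 - 6 \left(-4 + y\right)^{2} + \left(-48 + 12 y\right)\right)\right) = y \left(y + \left(42 - 6 \left(-4 + y\right)^{2} + 12 y\right)\right) = y \left(42 - 6 \left(-4 + y\right)^{2} + 13 y\right)$)
$k{\left(O \right)} = 10 O$ ($k{\left(O \right)} = 5 \cdot 2 O = 10 O$)
$u{\left(X \right)} + k{\left(-69 \right)} = - 52 \left(-54 - 6 \left(-52\right)^{2} + 61 \left(-52\right)\right) + 10 \left(-69\right) = - 52 \left(-54 - 16224 - 3172\right) - 690 = \left(-52\right) \left(-19450\right) - 690 = 1011400 - 690 = 1010710$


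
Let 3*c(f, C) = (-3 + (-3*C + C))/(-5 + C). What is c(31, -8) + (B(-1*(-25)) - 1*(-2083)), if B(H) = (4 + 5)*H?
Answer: 6923/3 ≈ 2307.7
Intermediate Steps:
c(f, C) = (-3 - 2*C)/(3*(-5 + C)) (c(f, C) = ((-3 + (-3*C + C))/(-5 + C))/3 = ((-3 - 2*C)/(-5 + C))/3 = (-3 - 2*C)/(3*(-5 + C)))
B(H) = 9*H
c(31, -8) + (B(-1*(-25)) - 1*(-2083)) = (-3 - 2*(-8))/(3*(-5 - 8)) + (9*(-1*(-25)) - 1*(-2083)) = (⅓)*(-3 + 16)/(-13) + (9*25 + 2083) = (⅓)*(-1/13)*13 + (225 + 2083) = -⅓ + 2308 = 6923/3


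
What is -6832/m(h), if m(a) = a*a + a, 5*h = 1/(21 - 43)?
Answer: 82667200/109 ≈ 7.5842e+5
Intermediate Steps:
h = -1/110 (h = 1/(5*(21 - 43)) = (⅕)/(-22) = (⅕)*(-1/22) = -1/110 ≈ -0.0090909)
m(a) = a + a² (m(a) = a² + a = a + a²)
-6832/m(h) = -6832*(-110/(1 - 1/110)) = -6832/((-1/110*109/110)) = -6832/(-109/12100) = -6832*(-12100/109) = 82667200/109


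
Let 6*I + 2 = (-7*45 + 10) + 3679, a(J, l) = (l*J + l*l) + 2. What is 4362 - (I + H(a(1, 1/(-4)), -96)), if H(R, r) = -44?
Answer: 3844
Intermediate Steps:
a(J, l) = 2 + l**2 + J*l (a(J, l) = (J*l + l**2) + 2 = (l**2 + J*l) + 2 = 2 + l**2 + J*l)
I = 562 (I = -1/3 + ((-7*45 + 10) + 3679)/6 = -1/3 + ((-315 + 10) + 3679)/6 = -1/3 + (-305 + 3679)/6 = -1/3 + (1/6)*3374 = -1/3 + 1687/3 = 562)
4362 - (I + H(a(1, 1/(-4)), -96)) = 4362 - (562 - 44) = 4362 - 1*518 = 4362 - 518 = 3844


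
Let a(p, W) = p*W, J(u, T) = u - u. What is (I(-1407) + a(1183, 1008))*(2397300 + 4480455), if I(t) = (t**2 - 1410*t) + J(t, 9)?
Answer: 35461587858165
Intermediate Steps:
J(u, T) = 0
I(t) = t**2 - 1410*t (I(t) = (t**2 - 1410*t) + 0 = t**2 - 1410*t)
a(p, W) = W*p
(I(-1407) + a(1183, 1008))*(2397300 + 4480455) = (-1407*(-1410 - 1407) + 1008*1183)*(2397300 + 4480455) = (-1407*(-2817) + 1192464)*6877755 = (3963519 + 1192464)*6877755 = 5155983*6877755 = 35461587858165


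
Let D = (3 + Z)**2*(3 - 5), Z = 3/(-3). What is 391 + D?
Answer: 383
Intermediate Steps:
Z = -1 (Z = 3*(-1/3) = -1)
D = -8 (D = (3 - 1)**2*(3 - 5) = 2**2*(-2) = 4*(-2) = -8)
391 + D = 391 - 8 = 383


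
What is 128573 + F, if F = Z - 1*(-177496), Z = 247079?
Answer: 553148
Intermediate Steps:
F = 424575 (F = 247079 - 1*(-177496) = 247079 + 177496 = 424575)
128573 + F = 128573 + 424575 = 553148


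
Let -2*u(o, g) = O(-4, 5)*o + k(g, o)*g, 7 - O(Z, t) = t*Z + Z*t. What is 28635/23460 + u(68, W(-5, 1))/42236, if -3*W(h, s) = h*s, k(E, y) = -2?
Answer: 1273889/1077018 ≈ 1.1828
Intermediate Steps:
O(Z, t) = 7 - 2*Z*t (O(Z, t) = 7 - (t*Z + Z*t) = 7 - (Z*t + Z*t) = 7 - 2*Z*t)
W(h, s) = -h*s/3
u(o, g) = g - 47*o/2 (u(o, g) = -((7 - 2*(-4)*5)*o - 2*g)/2 = -((7 + 40)*o - 2*g)/2 = -(47*o - 2*g)/2 = -(-2*g + 47*o)/2 = g - 47*o/2)
28635/23460 + u(68, W(-5, 1))/42236 = 28635/23460 + (-⅓*(-5)*1 - 47/2*68)/42236 = 28635*(1/23460) + (5/3 - 1598)*(1/42236) = 83/68 - 4789/3*1/42236 = 83/68 - 4789/126708 = 1273889/1077018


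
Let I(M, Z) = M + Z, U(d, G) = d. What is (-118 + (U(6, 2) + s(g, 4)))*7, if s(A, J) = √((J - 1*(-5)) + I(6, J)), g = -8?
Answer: -784 + 7*√19 ≈ -753.49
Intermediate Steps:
s(A, J) = √(11 + 2*J) (s(A, J) = √((J - 1*(-5)) + (6 + J)) = √((J + 5) + (6 + J)) = √((5 + J) + (6 + J)) = √(11 + 2*J))
(-118 + (U(6, 2) + s(g, 4)))*7 = (-118 + (6 + √(11 + 2*4)))*7 = (-118 + (6 + √(11 + 8)))*7 = (-118 + (6 + √19))*7 = (-112 + √19)*7 = -784 + 7*√19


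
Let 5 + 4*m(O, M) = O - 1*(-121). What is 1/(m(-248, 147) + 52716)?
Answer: 1/52683 ≈ 1.8981e-5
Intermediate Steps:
m(O, M) = 29 + O/4 (m(O, M) = -5/4 + (O - 1*(-121))/4 = -5/4 + (O + 121)/4 = -5/4 + (121 + O)/4 = -5/4 + (121/4 + O/4) = 29 + O/4)
1/(m(-248, 147) + 52716) = 1/((29 + (¼)*(-248)) + 52716) = 1/((29 - 62) + 52716) = 1/(-33 + 52716) = 1/52683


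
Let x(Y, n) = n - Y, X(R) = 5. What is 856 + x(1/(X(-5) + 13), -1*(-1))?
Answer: 15425/18 ≈ 856.94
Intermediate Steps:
856 + x(1/(X(-5) + 13), -1*(-1)) = 856 + (-1*(-1) - 1/(5 + 13)) = 856 + (1 - 1/18) = 856 + 17/18 = 15425/18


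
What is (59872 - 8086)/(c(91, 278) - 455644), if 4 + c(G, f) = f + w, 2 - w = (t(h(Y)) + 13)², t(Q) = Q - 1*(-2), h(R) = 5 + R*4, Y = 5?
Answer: -25893/228484 ≈ -0.11333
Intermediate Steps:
h(R) = 5 + 4*R
t(Q) = 2 + Q (t(Q) = Q + 2 = 2 + Q)
w = -1598 (w = 2 - ((2 + (5 + 4*5)) + 13)² = 2 - ((2 + (5 + 20)) + 13)² = 2 - ((2 + 25) + 13)² = 2 - (27 + 13)² = 2 - 1*40² = 2 - 1*1600 = 2 - 1600 = -1598)
c(G, f) = -1602 + f (c(G, f) = -4 + (f - 1598) = -4 + (-1598 + f) = -1602 + f)
(59872 - 8086)/(c(91, 278) - 455644) = (59872 - 8086)/((-1602 + 278) - 455644) = 51786/(-1324 - 455644) = 51786/(-456968) = 51786*(-1/456968) = -25893/228484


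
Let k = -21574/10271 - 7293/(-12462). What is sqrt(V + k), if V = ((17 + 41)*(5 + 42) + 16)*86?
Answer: 3*sqrt(47695679946153810238)/42665734 ≈ 485.60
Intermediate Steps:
k = -64649595/42665734 (k = -21574*1/10271 - 7293*(-1/12462) = -21574/10271 + 2431/4154 = -64649595/42665734 ≈ -1.5153)
V = 235812 (V = (58*47 + 16)*86 = (2726 + 16)*86 = 2742*86 = 235812)
sqrt(V + k) = sqrt(235812 - 64649595/42665734) = sqrt(10061027416413/42665734) = 3*sqrt(47695679946153810238)/42665734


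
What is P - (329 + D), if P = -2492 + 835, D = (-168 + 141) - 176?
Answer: -1783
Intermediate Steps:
D = -203 (D = -27 - 176 = -203)
P = -1657
P - (329 + D) = -1657 - (329 - 203) = -1657 - 1*126 = -1657 - 126 = -1783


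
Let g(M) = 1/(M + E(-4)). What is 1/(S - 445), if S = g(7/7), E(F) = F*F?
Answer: -17/7564 ≈ -0.0022475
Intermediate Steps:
E(F) = F²
g(M) = 1/(16 + M) (g(M) = 1/(M + (-4)²) = 1/(M + 16) = 1/(16 + M))
S = 1/17 (S = 1/(16 + 7/7) = 1/(16 + 7*(⅐)) = 1/(16 + 1) = 1/17 ≈ 0.058824)
1/(S - 445) = 1/(1/17 - 445) = 1/(-7564/17) = -17/7564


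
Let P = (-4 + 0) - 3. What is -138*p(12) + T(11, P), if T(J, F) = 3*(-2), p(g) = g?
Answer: -1662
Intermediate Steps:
P = -7 (P = -4 - 3 = -7)
T(J, F) = -6
-138*p(12) + T(11, P) = -138*12 - 6 = -1656 - 6 = -1662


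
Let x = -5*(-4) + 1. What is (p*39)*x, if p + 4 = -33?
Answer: -30303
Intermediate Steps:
p = -37 (p = -4 - 33 = -37)
x = 21 (x = 20 + 1 = 21)
(p*39)*x = -37*39*21 = -1443*21 = -30303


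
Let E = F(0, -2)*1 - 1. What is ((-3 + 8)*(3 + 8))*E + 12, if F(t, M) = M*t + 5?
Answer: 232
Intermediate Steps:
F(t, M) = 5 + M*t
E = 4 (E = (5 - 2*0)*1 - 1 = (5 + 0)*1 - 1 = 5*1 - 1 = 5 - 1 = 4)
((-3 + 8)*(3 + 8))*E + 12 = ((-3 + 8)*(3 + 8))*4 + 12 = (5*11)*4 + 12 = 55*4 + 12 = 220 + 12 = 232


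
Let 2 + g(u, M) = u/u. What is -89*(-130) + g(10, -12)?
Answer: 11569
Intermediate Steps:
g(u, M) = -1 (g(u, M) = -2 + u/u = -2 + 1 = -1)
-89*(-130) + g(10, -12) = -89*(-130) - 1 = 11570 - 1 = 11569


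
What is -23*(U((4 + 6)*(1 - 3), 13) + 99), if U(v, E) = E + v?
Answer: -2116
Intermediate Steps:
-23*(U((4 + 6)*(1 - 3), 13) + 99) = -23*((13 + (4 + 6)*(1 - 3)) + 99) = -23*((13 + 10*(-2)) + 99) = -23*((13 - 20) + 99) = -23*(-7 + 99) = -23*92 = -1*2116 = -2116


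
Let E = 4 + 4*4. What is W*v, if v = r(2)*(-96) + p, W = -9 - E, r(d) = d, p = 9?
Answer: 5307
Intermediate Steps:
E = 20 (E = 4 + 16 = 20)
W = -29 (W = -9 - 1*20 = -9 - 20 = -29)
v = -183 (v = 2*(-96) + 9 = -192 + 9 = -183)
W*v = -29*(-183) = 5307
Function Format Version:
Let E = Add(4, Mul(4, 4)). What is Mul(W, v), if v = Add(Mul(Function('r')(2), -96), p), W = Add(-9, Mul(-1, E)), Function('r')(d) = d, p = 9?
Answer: 5307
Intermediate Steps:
E = 20 (E = Add(4, 16) = 20)
W = -29 (W = Add(-9, Mul(-1, 20)) = Add(-9, -20) = -29)
v = -183 (v = Add(Mul(2, -96), 9) = Add(-192, 9) = -183)
Mul(W, v) = Mul(-29, -183) = 5307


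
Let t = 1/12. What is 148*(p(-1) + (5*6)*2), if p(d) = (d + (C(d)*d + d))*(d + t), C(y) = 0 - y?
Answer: 9287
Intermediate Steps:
t = 1/12 (t = 1*(1/12) = 1/12 ≈ 0.083333)
C(y) = -y
p(d) = (1/12 + d)*(-d² + 2*d) (p(d) = (d + ((-d)*d + d))*(d + 1/12) = (d + (-d² + d))*(1/12 + d) = (d + (d - d²))*(1/12 + d) = (-d² + 2*d)*(1/12 + d) = (1/12 + d)*(-d² + 2*d))
148*(p(-1) + (5*6)*2) = 148*((1/12)*(-1)*(2 - 12*(-1)² + 23*(-1)) + (5*6)*2) = 148*((1/12)*(-1)*(2 - 12*1 - 23) + 30*2) = 148*((1/12)*(-1)*(2 - 12 - 23) + 60) = 148*((1/12)*(-1)*(-33) + 60) = 148*(11/4 + 60) = 148*(251/4) = 9287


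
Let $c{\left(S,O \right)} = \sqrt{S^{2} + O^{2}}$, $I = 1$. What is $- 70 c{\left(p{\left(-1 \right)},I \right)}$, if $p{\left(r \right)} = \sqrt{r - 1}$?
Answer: $- 70 i \approx - 70.0 i$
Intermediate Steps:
$p{\left(r \right)} = \sqrt{-1 + r}$
$c{\left(S,O \right)} = \sqrt{O^{2} + S^{2}}$
$- 70 c{\left(p{\left(-1 \right)},I \right)} = - 70 \sqrt{1^{2} + \left(\sqrt{-1 - 1}\right)^{2}} = - 70 \sqrt{1 + \left(\sqrt{-2}\right)^{2}} = - 70 \sqrt{1 + \left(i \sqrt{2}\right)^{2}} = - 70 \sqrt{1 - 2} = - 70 \sqrt{-1} = - 70 i$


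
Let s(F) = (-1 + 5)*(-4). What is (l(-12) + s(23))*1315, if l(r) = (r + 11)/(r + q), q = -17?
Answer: -608845/29 ≈ -20995.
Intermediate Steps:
s(F) = -16 (s(F) = 4*(-4) = -16)
l(r) = (11 + r)/(-17 + r) (l(r) = (r + 11)/(r - 17) = (11 + r)/(-17 + r))
(l(-12) + s(23))*1315 = ((11 - 12)/(-17 - 12) - 16)*1315 = (-1/(-29) - 16)*1315 = (-1/29*(-1) - 16)*1315 = (1/29 - 16)*1315 = -463/29*1315 = -608845/29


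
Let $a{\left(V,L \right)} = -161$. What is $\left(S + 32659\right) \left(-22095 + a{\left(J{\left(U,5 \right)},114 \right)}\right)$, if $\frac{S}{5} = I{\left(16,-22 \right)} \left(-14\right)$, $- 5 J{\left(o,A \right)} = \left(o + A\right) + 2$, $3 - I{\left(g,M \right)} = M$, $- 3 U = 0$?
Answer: $-687910704$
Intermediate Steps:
$U = 0$ ($U = \left(- \frac{1}{3}\right) 0 = 0$)
$I{\left(g,M \right)} = 3 - M$
$J{\left(o,A \right)} = - \frac{2}{5} - \frac{A}{5} - \frac{o}{5}$ ($J{\left(o,A \right)} = - \frac{\left(o + A\right) + 2}{5} = - \frac{\left(A + o\right) + 2}{5} = - \frac{2 + A + o}{5} = - \frac{2}{5} - \frac{A}{5} - \frac{o}{5}$)
$S = -1750$ ($S = 5 \left(3 - -22\right) \left(-14\right) = 5 \left(3 + 22\right) \left(-14\right) = 5 \cdot 25 \left(-14\right) = 5 \left(-350\right) = -1750$)
$\left(S + 32659\right) \left(-22095 + a{\left(J{\left(U,5 \right)},114 \right)}\right) = \left(-1750 + 32659\right) \left(-22095 - 161\right) = 30909 \left(-22256\right) = -687910704$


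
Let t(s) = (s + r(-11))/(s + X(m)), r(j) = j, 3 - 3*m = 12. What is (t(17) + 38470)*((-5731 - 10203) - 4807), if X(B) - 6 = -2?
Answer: -797912196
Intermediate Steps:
m = -3 (m = 1 - ⅓*12 = 1 - 4 = -3)
X(B) = 4 (X(B) = 6 - 2 = 4)
t(s) = (-11 + s)/(4 + s) (t(s) = (s - 11)/(s + 4) = (-11 + s)/(4 + s))
(t(17) + 38470)*((-5731 - 10203) - 4807) = ((-11 + 17)/(4 + 17) + 38470)*((-5731 - 10203) - 4807) = (6/21 + 38470)*(-15934 - 4807) = ((1/21)*6 + 38470)*(-20741) = (2/7 + 38470)*(-20741) = (269292/7)*(-20741) = -797912196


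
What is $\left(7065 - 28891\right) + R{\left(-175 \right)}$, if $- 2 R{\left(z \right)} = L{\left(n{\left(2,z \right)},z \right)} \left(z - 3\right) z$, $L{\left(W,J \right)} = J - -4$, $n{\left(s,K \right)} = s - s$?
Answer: $2641499$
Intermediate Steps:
$n{\left(s,K \right)} = 0$
$L{\left(W,J \right)} = 4 + J$ ($L{\left(W,J \right)} = J + 4 = 4 + J$)
$R{\left(z \right)} = - \frac{z \left(-3 + z\right) \left(4 + z\right)}{2}$ ($R{\left(z \right)} = - \frac{\left(4 + z\right) \left(z - 3\right) z}{2} = - \frac{\left(4 + z\right) \left(-3 + z\right) z}{2} = - \frac{\left(4 + z\right) z \left(-3 + z\right)}{2} = - \frac{z \left(-3 + z\right) \left(4 + z\right)}{2}$)
$\left(7065 - 28891\right) + R{\left(-175 \right)} = \left(7065 - 28891\right) + \frac{1}{2} \left(-175\right) \left(12 - -175 - \left(-175\right)^{2}\right) = -21826 + \frac{1}{2} \left(-175\right) \left(12 + 175 - 30625\right) = -21826 + \frac{1}{2} \left(-175\right) \left(-30438\right) = -21826 + 2663325 = 2641499$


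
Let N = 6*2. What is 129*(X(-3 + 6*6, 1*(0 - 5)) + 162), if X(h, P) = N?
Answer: 22446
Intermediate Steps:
N = 12
X(h, P) = 12
129*(X(-3 + 6*6, 1*(0 - 5)) + 162) = 129*(12 + 162) = 129*174 = 22446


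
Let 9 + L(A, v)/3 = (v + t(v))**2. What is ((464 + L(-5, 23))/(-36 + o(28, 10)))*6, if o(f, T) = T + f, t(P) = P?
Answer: 20355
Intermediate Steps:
L(A, v) = -27 + 12*v**2 (L(A, v) = -27 + 3*(v + v)**2 = -27 + 3*(2*v)**2 = -27 + 3*(4*v**2) = -27 + 12*v**2)
((464 + L(-5, 23))/(-36 + o(28, 10)))*6 = ((464 + (-27 + 12*23**2))/(-36 + (10 + 28)))*6 = ((464 + (-27 + 12*529))/(-36 + 38))*6 = ((464 + (-27 + 6348))/2)*6 = ((464 + 6321)*(1/2))*6 = (6785*(1/2))*6 = (6785/2)*6 = 20355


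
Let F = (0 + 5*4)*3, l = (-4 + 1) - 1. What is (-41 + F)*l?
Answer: -76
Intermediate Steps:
l = -4 (l = -3 - 1 = -4)
F = 60 (F = (0 + 20)*3 = 20*3 = 60)
(-41 + F)*l = (-41 + 60)*(-4) = 19*(-4) = -76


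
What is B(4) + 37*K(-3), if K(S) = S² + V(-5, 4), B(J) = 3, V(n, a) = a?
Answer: 484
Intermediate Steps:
K(S) = 4 + S² (K(S) = S² + 4 = 4 + S²)
B(4) + 37*K(-3) = 3 + 37*(4 + (-3)²) = 3 + 37*(4 + 9) = 3 + 37*13 = 3 + 481 = 484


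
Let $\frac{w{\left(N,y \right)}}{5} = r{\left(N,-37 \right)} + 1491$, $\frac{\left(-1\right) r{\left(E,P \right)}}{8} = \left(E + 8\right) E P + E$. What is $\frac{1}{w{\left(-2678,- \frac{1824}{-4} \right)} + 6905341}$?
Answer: $\frac{1}{10589404716} \approx 9.4434 \cdot 10^{-11}$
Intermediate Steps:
$r{\left(E,P \right)} = - 8 E - 8 E P \left(8 + E\right)$ ($r{\left(E,P \right)} = - 8 \left(\left(E + 8\right) E P + E\right) = - 8 \left(\left(8 + E\right) E P + E\right) = - 8 \left(E \left(8 + E\right) P + E\right) = - 8 \left(E P \left(8 + E\right) + E\right) = - 8 \left(E + E P \left(8 + E\right)\right) = - 8 E - 8 E P \left(8 + E\right)$)
$w{\left(N,y \right)} = 7455 - 40 N \left(-295 - 37 N\right)$ ($w{\left(N,y \right)} = 5 \left(- 8 N \left(1 + 8 \left(-37\right) + N \left(-37\right)\right) + 1491\right) = 5 \left(- 8 N \left(1 - 296 - 37 N\right) + 1491\right) = 5 \left(- 8 N \left(-295 - 37 N\right) + 1491\right) = 5 \left(1491 - 8 N \left(-295 - 37 N\right)\right) = 7455 - 40 N \left(-295 - 37 N\right)$)
$\frac{1}{w{\left(-2678,- \frac{1824}{-4} \right)} + 6905341} = \frac{1}{\left(7455 + 1480 \left(-2678\right)^{2} + 11800 \left(-2678\right)\right) + 6905341} = \frac{1}{\left(7455 + 1480 \cdot 7171684 - 31600400\right) + 6905341} = \frac{1}{\left(7455 + 10614092320 - 31600400\right) + 6905341} = \frac{1}{10582499375 + 6905341} = \frac{1}{10589404716}$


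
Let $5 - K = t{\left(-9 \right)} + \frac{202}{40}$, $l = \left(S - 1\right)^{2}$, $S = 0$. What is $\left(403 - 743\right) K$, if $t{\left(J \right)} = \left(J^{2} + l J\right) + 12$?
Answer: $28577$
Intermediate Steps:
$l = 1$ ($l = \left(0 - 1\right)^{2} = \left(-1\right)^{2} = 1$)
$t{\left(J \right)} = 12 + J + J^{2}$ ($t{\left(J \right)} = \left(J^{2} + 1 J\right) + 12 = \left(J^{2} + J\right) + 12 = \left(J + J^{2}\right) + 12 = 12 + J + J^{2}$)
$K = - \frac{1681}{20}$ ($K = 5 - \left(\left(12 - 9 + \left(-9\right)^{2}\right) + \frac{202}{40}\right) = 5 - \left(\left(12 - 9 + 81\right) + 202 \cdot \frac{1}{40}\right) = 5 - \left(84 + \frac{101}{20}\right) = 5 - \frac{1781}{20} = - \frac{1681}{20} \approx -84.05$)
$\left(403 - 743\right) K = \left(403 - 743\right) \left(- \frac{1681}{20}\right) = \left(-340\right) \left(- \frac{1681}{20}\right) = 28577$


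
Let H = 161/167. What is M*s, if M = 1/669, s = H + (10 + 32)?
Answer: 7175/111723 ≈ 0.064221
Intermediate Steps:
H = 161/167 (H = 161*(1/167) = 161/167 ≈ 0.96407)
s = 7175/167 (s = 161/167 + (10 + 32) = 161/167 + 42 = 7175/167 ≈ 42.964)
M = 1/669 ≈ 0.0014948
M*s = (1/669)*(7175/167) = 7175/111723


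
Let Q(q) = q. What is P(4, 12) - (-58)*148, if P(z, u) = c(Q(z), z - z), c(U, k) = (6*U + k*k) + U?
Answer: 8612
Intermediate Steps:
c(U, k) = k² + 7*U (c(U, k) = (6*U + k²) + U = (k² + 6*U) + U = k² + 7*U)
P(z, u) = 7*z (P(z, u) = (z - z)² + 7*z = 0² + 7*z = 0 + 7*z = 7*z)
P(4, 12) - (-58)*148 = 7*4 - (-58)*148 = 28 - 58*(-148) = 28 + 8584 = 8612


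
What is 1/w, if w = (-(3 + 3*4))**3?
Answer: -1/3375 ≈ -0.00029630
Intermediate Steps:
w = -3375 (w = (-(3 + 12))**3 = (-1*15)**3 = (-15)**3 = -3375)
1/w = 1/(-3375) = -1/3375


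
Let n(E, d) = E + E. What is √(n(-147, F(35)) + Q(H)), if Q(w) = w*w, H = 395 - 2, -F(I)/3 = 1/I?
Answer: √154155 ≈ 392.63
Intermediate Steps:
F(I) = -3/I
n(E, d) = 2*E
H = 393
Q(w) = w²
√(n(-147, F(35)) + Q(H)) = √(2*(-147) + 393²) = √(-294 + 154449) = √154155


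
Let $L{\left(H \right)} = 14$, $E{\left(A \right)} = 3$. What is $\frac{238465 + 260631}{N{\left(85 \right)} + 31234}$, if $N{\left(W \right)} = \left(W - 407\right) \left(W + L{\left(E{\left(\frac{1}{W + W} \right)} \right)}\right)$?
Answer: $- \frac{124774}{161} \approx -774.99$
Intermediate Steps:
$N{\left(W \right)} = \left(-407 + W\right) \left(14 + W\right)$ ($N{\left(W \right)} = \left(W - 407\right) \left(W + 14\right) = \left(-407 + W\right) \left(14 + W\right)$)
$\frac{238465 + 260631}{N{\left(85 \right)} + 31234} = \frac{238465 + 260631}{\left(-5698 + 85^{2} - 33405\right) + 31234} = \frac{499096}{\left(-5698 + 7225 - 33405\right) + 31234} = \frac{499096}{-31878 + 31234} = \frac{499096}{-644} = 499096 \left(- \frac{1}{644}\right) = - \frac{124774}{161}$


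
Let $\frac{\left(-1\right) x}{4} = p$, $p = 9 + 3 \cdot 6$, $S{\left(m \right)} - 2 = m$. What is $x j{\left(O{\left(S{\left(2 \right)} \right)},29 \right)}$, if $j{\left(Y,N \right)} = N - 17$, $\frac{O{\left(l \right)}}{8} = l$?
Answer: $-1296$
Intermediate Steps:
$S{\left(m \right)} = 2 + m$
$p = 27$ ($p = 9 + 18 = 27$)
$O{\left(l \right)} = 8 l$
$x = -108$ ($x = \left(-4\right) 27 = -108$)
$j{\left(Y,N \right)} = -17 + N$ ($j{\left(Y,N \right)} = N - 17 = -17 + N$)
$x j{\left(O{\left(S{\left(2 \right)} \right)},29 \right)} = - 108 \left(-17 + 29\right) = \left(-108\right) 12 = -1296$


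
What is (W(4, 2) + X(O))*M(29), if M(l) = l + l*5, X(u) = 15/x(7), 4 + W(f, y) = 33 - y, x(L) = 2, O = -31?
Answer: 6003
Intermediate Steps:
W(f, y) = 29 - y (W(f, y) = -4 + (33 - y) = 29 - y)
X(u) = 15/2
M(l) = 6*l (M(l) = l + 5*l = 6*l)
(W(4, 2) + X(O))*M(29) = ((29 - 1*2) + 15/2)*(6*29) = ((29 - 2) + 15/2)*174 = (27 + 15/2)*174 = (69/2)*174 = 6003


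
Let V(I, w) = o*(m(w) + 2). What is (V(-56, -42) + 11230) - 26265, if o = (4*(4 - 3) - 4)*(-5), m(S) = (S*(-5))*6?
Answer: -15035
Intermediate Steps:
m(S) = -30*S (m(S) = -5*S*6 = -30*S)
o = 0 (o = (4*1 - 4)*(-5) = (4 - 4)*(-5) = 0*(-5) = 0)
V(I, w) = 0 (V(I, w) = 0*(-30*w + 2) = 0*(2 - 30*w) = 0)
(V(-56, -42) + 11230) - 26265 = (0 + 11230) - 26265 = 11230 - 26265 = -15035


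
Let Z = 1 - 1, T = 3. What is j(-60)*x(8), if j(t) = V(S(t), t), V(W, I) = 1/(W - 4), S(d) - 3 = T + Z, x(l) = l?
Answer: 4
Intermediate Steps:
Z = 0
S(d) = 6 (S(d) = 3 + (3 + 0) = 3 + 3 = 6)
V(W, I) = 1/(-4 + W)
j(t) = ½ (j(t) = 1/(-4 + 6) = 1/2 = ½)
j(-60)*x(8) = (½)*8 = 4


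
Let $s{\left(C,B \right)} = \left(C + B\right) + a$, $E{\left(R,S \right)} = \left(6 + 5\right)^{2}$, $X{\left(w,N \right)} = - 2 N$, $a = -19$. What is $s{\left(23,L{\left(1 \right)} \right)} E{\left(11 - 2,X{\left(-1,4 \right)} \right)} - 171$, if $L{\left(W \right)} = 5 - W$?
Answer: $797$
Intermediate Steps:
$E{\left(R,S \right)} = 121$ ($E{\left(R,S \right)} = 11^{2} = 121$)
$s{\left(C,B \right)} = -19 + B + C$ ($s{\left(C,B \right)} = \left(C + B\right) - 19 = \left(B + C\right) - 19 = -19 + B + C$)
$s{\left(23,L{\left(1 \right)} \right)} E{\left(11 - 2,X{\left(-1,4 \right)} \right)} - 171 = \left(-19 + \left(5 - 1\right) + 23\right) 121 - 171 = \left(-19 + 4 + 23\right) 121 - 171 = 8 \cdot 121 - 171 = 968 - 171 = 797$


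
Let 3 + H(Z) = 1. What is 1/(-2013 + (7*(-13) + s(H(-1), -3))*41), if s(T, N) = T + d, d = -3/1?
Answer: -1/5949 ≈ -0.00016810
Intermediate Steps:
d = -3 (d = -3*1 = -3)
H(Z) = -2 (H(Z) = -3 + 1 = -2)
s(T, N) = -3 + T (s(T, N) = T - 3 = -3 + T)
1/(-2013 + (7*(-13) + s(H(-1), -3))*41) = 1/(-2013 + (7*(-13) + (-3 - 2))*41) = 1/(-2013 + (-91 - 5)*41) = 1/(-2013 - 96*41) = 1/(-2013 - 3936) = 1/(-5949) = -1/5949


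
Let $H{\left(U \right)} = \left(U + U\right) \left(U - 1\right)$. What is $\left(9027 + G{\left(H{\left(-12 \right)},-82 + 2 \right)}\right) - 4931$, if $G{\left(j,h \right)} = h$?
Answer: $4016$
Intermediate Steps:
$H{\left(U \right)} = 2 U \left(-1 + U\right)$
$\left(9027 + G{\left(H{\left(-12 \right)},-82 + 2 \right)}\right) - 4931 = \left(9027 + \left(-82 + 2\right)\right) - 4931 = \left(9027 - 80\right) - 4931 = 8947 - 4931 = 4016$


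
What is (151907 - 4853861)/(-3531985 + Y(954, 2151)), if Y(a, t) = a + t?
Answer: 2350977/1764440 ≈ 1.3324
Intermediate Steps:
(151907 - 4853861)/(-3531985 + Y(954, 2151)) = (151907 - 4853861)/(-3531985 + (954 + 2151)) = -4701954/(-3531985 + 3105) = -4701954/(-3528880) = -4701954*(-1/3528880) = 2350977/1764440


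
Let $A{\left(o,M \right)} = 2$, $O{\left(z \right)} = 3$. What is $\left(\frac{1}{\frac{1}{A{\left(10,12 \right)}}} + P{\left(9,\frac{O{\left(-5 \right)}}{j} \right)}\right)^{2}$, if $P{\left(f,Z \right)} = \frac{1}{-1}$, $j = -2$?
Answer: $1$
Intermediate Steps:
$P{\left(f,Z \right)} = -1$
$\left(\frac{1}{\frac{1}{A{\left(10,12 \right)}}} + P{\left(9,\frac{O{\left(-5 \right)}}{j} \right)}\right)^{2} = \left(\frac{1}{\frac{1}{2}} - 1\right)^{2} = \left(2 - 1\right)^{2} = 1^{2} = 1$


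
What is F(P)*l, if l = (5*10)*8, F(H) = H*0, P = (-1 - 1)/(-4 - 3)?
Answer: 0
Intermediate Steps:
P = 2/7 (P = -2/(-7) = -2*(-1/7) = 2/7 ≈ 0.28571)
F(H) = 0
l = 400 (l = 50*8 = 400)
F(P)*l = 0*400 = 0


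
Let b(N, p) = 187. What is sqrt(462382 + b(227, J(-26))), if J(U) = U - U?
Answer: sqrt(462569) ≈ 680.12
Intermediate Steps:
J(U) = 0
sqrt(462382 + b(227, J(-26))) = sqrt(462382 + 187) = sqrt(462569)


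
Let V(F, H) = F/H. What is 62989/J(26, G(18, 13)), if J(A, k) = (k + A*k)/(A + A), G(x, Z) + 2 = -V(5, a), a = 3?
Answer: -3275428/99 ≈ -33085.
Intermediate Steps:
G(x, Z) = -11/3 (G(x, Z) = -2 - 5/3 = -11/3)
J(A, k) = (k + A*k)/(2*A) (J(A, k) = (k + A*k)/((2*A)) = (k + A*k)*(1/(2*A)) = (k + A*k)/(2*A))
62989/J(26, G(18, 13)) = 62989/(((½)*(-11/3)*(1 + 26)/26)) = 62989/(((½)*(-11/3)*(1/26)*27)) = 62989/(-99/52) = 62989*(-52/99) = -3275428/99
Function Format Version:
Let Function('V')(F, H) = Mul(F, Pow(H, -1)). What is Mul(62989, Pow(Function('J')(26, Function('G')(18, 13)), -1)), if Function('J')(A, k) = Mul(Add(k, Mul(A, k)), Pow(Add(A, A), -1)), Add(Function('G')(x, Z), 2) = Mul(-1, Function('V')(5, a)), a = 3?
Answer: Rational(-3275428, 99) ≈ -33085.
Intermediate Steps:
Function('G')(x, Z) = Rational(-11, 3) (Function('G')(x, Z) = Add(-2, Mul(-1, Mul(5, Pow(3, -1)))) = Add(-2, Mul(-1, Mul(5, Rational(1, 3)))) = Add(-2, Mul(-1, Rational(5, 3))) = Add(-2, Rational(-5, 3)) = Rational(-11, 3))
Function('J')(A, k) = Mul(Rational(1, 2), Pow(A, -1), Add(k, Mul(A, k))) (Function('J')(A, k) = Mul(Add(k, Mul(A, k)), Pow(Mul(2, A), -1)) = Mul(Add(k, Mul(A, k)), Mul(Rational(1, 2), Pow(A, -1))) = Mul(Rational(1, 2), Pow(A, -1), Add(k, Mul(A, k))))
Mul(62989, Pow(Function('J')(26, Function('G')(18, 13)), -1)) = Mul(62989, Pow(Mul(Rational(1, 2), Rational(-11, 3), Pow(26, -1), Add(1, 26)), -1)) = Mul(62989, Pow(Mul(Rational(1, 2), Rational(-11, 3), Rational(1, 26), 27), -1)) = Mul(62989, Pow(Rational(-99, 52), -1)) = Mul(62989, Rational(-52, 99)) = Rational(-3275428, 99)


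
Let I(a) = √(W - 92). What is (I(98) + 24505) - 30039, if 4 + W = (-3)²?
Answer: -5534 + I*√87 ≈ -5534.0 + 9.3274*I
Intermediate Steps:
W = 5 (W = -4 + (-3)² = -4 + 9 = 5)
I(a) = I*√87 (I(a) = √(5 - 92) = √(-87) = I*√87)
(I(98) + 24505) - 30039 = (I*√87 + 24505) - 30039 = (24505 + I*√87) - 30039 = -5534 + I*√87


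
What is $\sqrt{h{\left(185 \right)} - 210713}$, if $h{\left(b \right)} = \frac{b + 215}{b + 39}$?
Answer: $\frac{3 i \sqrt{4588822}}{14} \approx 459.03 i$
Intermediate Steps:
$h{\left(b \right)} = \frac{215 + b}{39 + b}$
$\sqrt{h{\left(185 \right)} - 210713} = \sqrt{\frac{215 + 185}{39 + 185} - 210713} = \sqrt{\frac{1}{224} \cdot 400 - 210713} = \sqrt{\frac{25}{14} - 210713} = \sqrt{- \frac{2949957}{14}} = \frac{3 i \sqrt{4588822}}{14}$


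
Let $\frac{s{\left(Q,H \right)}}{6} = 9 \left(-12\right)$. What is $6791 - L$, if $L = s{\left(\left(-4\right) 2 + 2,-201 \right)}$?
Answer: $7439$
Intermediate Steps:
$s{\left(Q,H \right)} = -648$ ($s{\left(Q,H \right)} = 6 \cdot 9 \left(-12\right) = 6 \left(-108\right) = -648$)
$L = -648$
$6791 - L = 6791 - -648 = 6791 + 648 = 7439$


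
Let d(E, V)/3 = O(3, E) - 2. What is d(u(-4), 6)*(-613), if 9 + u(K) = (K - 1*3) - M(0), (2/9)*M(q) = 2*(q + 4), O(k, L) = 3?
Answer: -1839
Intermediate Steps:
M(q) = 36 + 9*q (M(q) = 9*(2*(q + 4))/2 = 9*(2*(4 + q))/2 = 9*(8 + 2*q)/2 = 36 + 9*q)
u(K) = -48 + K (u(K) = -9 + ((K - 1*3) - (36 + 9*0)) = -9 + ((K - 3) - (36 + 0)) = -9 + ((-3 + K) - 1*36) = -9 + ((-3 + K) - 36) = -9 + (-39 + K) = -48 + K)
d(E, V) = 3 (d(E, V) = 3*(3 - 2) = 3*1 = 3)
d(u(-4), 6)*(-613) = 3*(-613) = -1839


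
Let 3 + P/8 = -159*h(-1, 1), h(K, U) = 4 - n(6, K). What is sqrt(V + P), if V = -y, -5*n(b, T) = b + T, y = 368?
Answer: 4*I*sqrt(422) ≈ 82.171*I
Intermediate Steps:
n(b, T) = -T/5 - b/5 (n(b, T) = -(b + T)/5 = -(T + b)/5 = -T/5 - b/5)
h(K, U) = 26/5 + K/5 (h(K, U) = 4 - (-K/5 - 1/5*6) = 4 - (-K/5 - 6/5) = 4 - (-6/5 - K/5) = 4 + (6/5 + K/5) = 26/5 + K/5)
V = -368 (V = -1*368 = -368)
P = -6384 (P = -24 + 8*(-159*(26/5 + (1/5)*(-1))) = -24 + 8*(-159*(26/5 - 1/5)) = -24 + 8*(-159*5) = -24 + 8*(-795) = -24 - 6360 = -6384)
sqrt(V + P) = sqrt(-368 - 6384) = sqrt(-6752) = 4*I*sqrt(422)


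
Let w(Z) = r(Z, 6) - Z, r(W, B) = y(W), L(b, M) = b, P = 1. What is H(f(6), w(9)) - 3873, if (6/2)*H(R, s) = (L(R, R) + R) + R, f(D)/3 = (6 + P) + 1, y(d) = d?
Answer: -3849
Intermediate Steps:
f(D) = 24 (f(D) = 3*((6 + 1) + 1) = 3*(7 + 1) = 3*8 = 24)
r(W, B) = W
w(Z) = 0 (w(Z) = Z - Z = 0)
H(R, s) = R (H(R, s) = ((R + R) + R)/3 = (2*R + R)/3 = (3*R)/3 = R)
H(f(6), w(9)) - 3873 = 24 - 3873 = -3849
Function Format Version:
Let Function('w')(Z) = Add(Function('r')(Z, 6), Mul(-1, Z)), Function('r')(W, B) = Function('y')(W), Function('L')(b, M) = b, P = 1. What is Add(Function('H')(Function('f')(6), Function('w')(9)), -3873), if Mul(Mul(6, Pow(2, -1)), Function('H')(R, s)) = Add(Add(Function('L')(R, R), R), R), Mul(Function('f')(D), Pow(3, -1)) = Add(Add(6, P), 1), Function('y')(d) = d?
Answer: -3849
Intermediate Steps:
Function('f')(D) = 24 (Function('f')(D) = Mul(3, Add(Add(6, 1), 1)) = Mul(3, Add(7, 1)) = Mul(3, 8) = 24)
Function('r')(W, B) = W
Function('w')(Z) = 0 (Function('w')(Z) = Add(Z, Mul(-1, Z)) = 0)
Function('H')(R, s) = R (Function('H')(R, s) = Mul(Rational(1, 3), Add(Add(R, R), R)) = Mul(Rational(1, 3), Add(Mul(2, R), R)) = Mul(Rational(1, 3), Mul(3, R)) = R)
Add(Function('H')(Function('f')(6), Function('w')(9)), -3873) = Add(24, -3873) = -3849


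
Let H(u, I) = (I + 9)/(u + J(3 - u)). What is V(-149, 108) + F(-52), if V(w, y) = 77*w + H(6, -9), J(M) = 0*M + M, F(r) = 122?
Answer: -11351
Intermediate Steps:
J(M) = M (J(M) = 0 + M = M)
H(u, I) = 3 + I/3 (H(u, I) = (I + 9)/(u + (3 - u)) = (9 + I)/3 = (9 + I)*(⅓) = 3 + I/3)
V(w, y) = 77*w (V(w, y) = 77*w + (3 + (⅓)*(-9)) = 77*w + (3 - 3) = 77*w + 0 = 77*w)
V(-149, 108) + F(-52) = 77*(-149) + 122 = -11473 + 122 = -11351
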